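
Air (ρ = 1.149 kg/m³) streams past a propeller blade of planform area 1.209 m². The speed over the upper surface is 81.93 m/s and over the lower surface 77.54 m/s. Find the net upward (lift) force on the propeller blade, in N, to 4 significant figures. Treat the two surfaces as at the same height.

From P + ½ρv² = const at equal height, P_low − P_up = ½ρ(v_up² − v_low²).
ΔP = ½·1.149·(81.93² − 77.54²) = 402.2 Pa.
Lift = ΔP · A = 402.2 × 1.209 = 486.3 N.

F ≈ 486.3 N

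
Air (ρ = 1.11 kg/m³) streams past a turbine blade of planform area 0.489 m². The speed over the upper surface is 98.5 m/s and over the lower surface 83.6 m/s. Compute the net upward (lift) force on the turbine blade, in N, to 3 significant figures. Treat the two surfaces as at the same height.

From P + ½ρv² = const at equal height, P_low − P_up = ½ρ(v_up² − v_low²).
ΔP = ½·1.11·(98.5² − 83.6²) = 1510 Pa.
Lift = ΔP · A = 1510 × 0.489 = 736 N.

F ≈ 736 N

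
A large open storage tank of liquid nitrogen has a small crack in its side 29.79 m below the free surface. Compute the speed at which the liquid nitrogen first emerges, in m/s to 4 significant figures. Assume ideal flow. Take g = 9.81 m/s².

The surface is effectively still and both ends are open, so ½v² = gh and v = √(2·9.81·29.79) = 24.18 m/s.

24.18 m/s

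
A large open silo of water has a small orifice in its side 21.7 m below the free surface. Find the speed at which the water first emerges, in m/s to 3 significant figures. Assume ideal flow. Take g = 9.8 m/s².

v ≈ 20.6 m/s

The surface is effectively still and both ends are open, so ½v² = gh and v = √(2·9.8·21.7) = 20.6 m/s.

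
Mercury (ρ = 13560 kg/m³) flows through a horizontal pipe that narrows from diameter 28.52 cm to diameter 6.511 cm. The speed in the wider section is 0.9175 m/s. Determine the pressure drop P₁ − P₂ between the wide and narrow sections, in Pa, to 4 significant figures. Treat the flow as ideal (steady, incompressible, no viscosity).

Continuity gives A₁v₁ = A₂v₂, so v₂ = (638.8 cm²)/(33.30 cm²) × 0.9175 m/s = 17.60 m/s.
Along the horizontal streamline, P + ½ρv² is constant.
P₁ − P₂ = ½·13560·(17.60² − 0.9175²) = ½·13560·309.1 = 2095000 Pa.

2095000 Pa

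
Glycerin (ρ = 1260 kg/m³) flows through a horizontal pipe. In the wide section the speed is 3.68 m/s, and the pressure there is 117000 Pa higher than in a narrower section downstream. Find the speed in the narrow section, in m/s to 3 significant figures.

v₂ ≈ 14.1 m/s

Along the level pipe P + ½ρv² is conserved, hence v₂² = v₁² + 2(P₁ − P₂)/ρ.
v₂ = √(3.68² + 2·117000/1260) = √(13.5 + 186) = 14.1 m/s.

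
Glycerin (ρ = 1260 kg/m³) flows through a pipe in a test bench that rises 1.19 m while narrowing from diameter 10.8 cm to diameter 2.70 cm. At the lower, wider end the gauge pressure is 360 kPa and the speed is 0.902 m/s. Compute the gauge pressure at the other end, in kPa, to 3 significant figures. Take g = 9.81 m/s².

Mass conservation (A₁v₁ = A₂v₂) gives v₂ = 0.902 × 91.6/5.73 = 14.4 m/s.
Energy conservation along the streamline gives P₂ = P₁ − ½ρ(v₂² − v₁²) − ρg(h₂ − h₁).
P₂ = 360000 + ½·1260·(0.902² − 14.4²) − 1260·9.81·(+1.19) = 360000 + (-131000) − (14700) = 215000 Pa.

P₂ ≈ 215 kPa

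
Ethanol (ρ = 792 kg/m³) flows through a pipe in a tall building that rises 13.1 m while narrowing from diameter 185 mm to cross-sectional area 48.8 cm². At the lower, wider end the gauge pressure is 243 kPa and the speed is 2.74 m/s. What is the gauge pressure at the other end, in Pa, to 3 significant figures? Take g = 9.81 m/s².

By continuity, v₂ = v₁·A₁/A₂ = 2.74·(269/48.8) = 15.1 m/s.
Bernoulli: P₁ + ½ρv₁² + ρg h₁ = P₂ + ½ρv₂² + ρg h₂, so P₂ = P₁ + ½ρ(v₁² − v₂²) − ρg(h₂ − h₁).
P₂ = 243000 + ½·792·(2.74² − 15.1²) − 792·9.81·(+13.1) = 243000 + (-87200) − (102000) = 54000 Pa.

P₂ ≈ 54000 Pa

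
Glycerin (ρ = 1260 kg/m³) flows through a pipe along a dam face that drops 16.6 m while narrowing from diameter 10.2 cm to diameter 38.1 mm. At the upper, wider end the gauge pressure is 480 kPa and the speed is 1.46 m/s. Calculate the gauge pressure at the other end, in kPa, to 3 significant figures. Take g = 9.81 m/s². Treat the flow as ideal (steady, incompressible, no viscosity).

Continuity gives A₁v₁ = A₂v₂, so v₂ = (81.7 cm²)/(11.4 cm²) × 1.46 m/s = 10.5 m/s.
Applying Bernoulli between the two ends and solving for P₂: P₂ = P₁ + ½ρ(v₁² − v₂²) − ρgΔh.
P₂ = 480000 + ½·1260·(1.46² − 10.5²) − 1260·9.81·(−16.6) = 480000 + (-67600) − (-205000) = 618000 Pa.

P₂ ≈ 618 kPa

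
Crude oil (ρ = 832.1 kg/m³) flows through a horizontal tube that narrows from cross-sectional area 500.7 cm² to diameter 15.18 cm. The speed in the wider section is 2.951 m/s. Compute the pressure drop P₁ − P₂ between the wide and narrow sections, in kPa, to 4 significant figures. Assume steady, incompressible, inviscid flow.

ΔP ≈ 24.11 kPa

By continuity, v₂ = v₁·A₁/A₂ = 2.951·(500.7/181.0) = 8.164 m/s.
Along the horizontal streamline, P + ½ρv² is constant.
P₁ − P₂ = ½·832.1·(8.164² − 2.951²) = ½·832.1·57.95 = 24110 Pa.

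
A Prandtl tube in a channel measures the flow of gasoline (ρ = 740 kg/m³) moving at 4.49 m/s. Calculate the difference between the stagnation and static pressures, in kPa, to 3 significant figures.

The dynamic pressure equals the rise in static pressure at the stagnation point: ΔP = ½ρv².
ΔP = ½·740·4.49² = 7460 Pa.

ΔP ≈ 7.46 kPa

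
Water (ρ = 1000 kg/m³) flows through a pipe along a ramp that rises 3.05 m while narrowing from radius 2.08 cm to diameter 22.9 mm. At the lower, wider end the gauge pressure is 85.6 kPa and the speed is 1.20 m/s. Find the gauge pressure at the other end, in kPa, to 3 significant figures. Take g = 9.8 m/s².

Continuity gives A₁v₁ = A₂v₂, so v₂ = (13.6 cm²)/(4.12 cm²) × 1.20 m/s = 3.96 m/s.
Bernoulli: P₁ + ½ρv₁² + ρg h₁ = P₂ + ½ρv₂² + ρg h₂, so P₂ = P₁ + ½ρ(v₁² − v₂²) − ρg(h₂ − h₁).
P₂ = 85600 + ½·1000·(1.20² − 3.96²) − 1000·9.8·(+3.05) = 85600 + (-7120) − (29900) = 48600 Pa.

48.6 kPa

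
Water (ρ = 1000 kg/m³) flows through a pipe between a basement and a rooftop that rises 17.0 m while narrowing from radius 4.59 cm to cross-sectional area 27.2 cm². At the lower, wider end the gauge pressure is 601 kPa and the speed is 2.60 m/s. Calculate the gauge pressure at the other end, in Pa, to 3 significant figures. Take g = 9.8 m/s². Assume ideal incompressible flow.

The volume flow rate is constant, so v₂ = (A₁/A₂)v₁ = (66.2/27.2)·2.60 = 6.33 m/s.
Bernoulli: P₁ + ½ρv₁² + ρg h₁ = P₂ + ½ρv₂² + ρg h₂, so P₂ = P₁ + ½ρ(v₁² − v₂²) − ρg(h₂ − h₁).
P₂ = 601000 + ½·1000·(2.60² − 6.33²) − 1000·9.8·(+17.0) = 601000 + (-16600) − (167000) = 418000 Pa.

P₂ ≈ 418000 Pa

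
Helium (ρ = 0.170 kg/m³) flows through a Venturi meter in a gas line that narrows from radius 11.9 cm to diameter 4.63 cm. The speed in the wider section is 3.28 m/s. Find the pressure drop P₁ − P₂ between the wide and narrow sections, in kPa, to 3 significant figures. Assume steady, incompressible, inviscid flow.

The volume flow rate is constant, so v₂ = (A₁/A₂)v₁ = (445/16.8)·3.28 = 86.7 m/s.
Along the horizontal streamline, P + ½ρv² is constant.
P₁ − P₂ = ½·0.170·(86.7² − 3.28²) = ½·0.170·7500 = 638 Pa.

ΔP ≈ 0.638 kPa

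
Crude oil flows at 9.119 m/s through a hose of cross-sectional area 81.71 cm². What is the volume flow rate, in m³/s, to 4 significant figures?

Q = A·v = 0.008171 m² × 9.119 m/s = 0.07451 m³/s.

0.07451 m³/s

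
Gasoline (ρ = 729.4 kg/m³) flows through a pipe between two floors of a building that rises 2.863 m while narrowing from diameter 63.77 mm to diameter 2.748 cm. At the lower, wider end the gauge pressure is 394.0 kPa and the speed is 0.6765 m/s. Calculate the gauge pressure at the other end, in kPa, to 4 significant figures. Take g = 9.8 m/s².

P₂ ≈ 368.9 kPa

Mass conservation (A₁v₁ = A₂v₂) gives v₂ = 0.6765 × 31.94/5.931 = 3.643 m/s.
Energy conservation along the streamline gives P₂ = P₁ − ½ρ(v₂² − v₁²) − ρg(h₂ − h₁).
P₂ = 394000 + ½·729.4·(0.6765² − 3.643²) − 729.4·9.8·(+2.863) = 394000 + (-4673) − (20470) = 368900 Pa.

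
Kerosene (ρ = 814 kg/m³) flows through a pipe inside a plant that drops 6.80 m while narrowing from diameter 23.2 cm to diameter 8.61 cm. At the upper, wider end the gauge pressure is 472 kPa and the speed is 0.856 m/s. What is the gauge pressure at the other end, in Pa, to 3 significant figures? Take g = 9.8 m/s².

P₂ ≈ 511000 Pa

By continuity, v₂ = v₁·A₁/A₂ = 0.856·(423/58.2) = 6.22 m/s.
Energy conservation along the streamline gives P₂ = P₁ − ½ρ(v₂² − v₁²) − ρg(h₂ − h₁).
P₂ = 472000 + ½·814·(0.856² − 6.22²) − 814·9.8·(−6.80) = 472000 + (-15400) − (-54200) = 511000 Pa.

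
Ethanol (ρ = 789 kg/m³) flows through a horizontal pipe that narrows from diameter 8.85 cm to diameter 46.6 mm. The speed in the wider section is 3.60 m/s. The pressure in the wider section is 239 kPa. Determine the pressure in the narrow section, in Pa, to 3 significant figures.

By continuity, v₂ = v₁·A₁/A₂ = 3.60·(61.5/17.1) = 13.0 m/s.
The pipe is horizontal, so Bernoulli reduces to P₁ + ½ρv₁² = P₂ + ½ρv₂².
P₂ = P₁ − ½ρ(v₂² − v₁²) = 239000 − ½·789·(13.0² − 3.60²) = 239000 − 61400 = 178000 Pa.

P₂ = 178000 Pa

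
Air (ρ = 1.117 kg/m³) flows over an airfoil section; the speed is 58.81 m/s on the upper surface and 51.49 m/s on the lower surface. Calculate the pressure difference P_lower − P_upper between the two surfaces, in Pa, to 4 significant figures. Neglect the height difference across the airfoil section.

ΔP ≈ 450.9 Pa

The pressure is lower where the speed is higher: ΔP = ½ρ(v_up² − v_low²).
ΔP = ½·1.117·(58.81² − 51.49²) = 450.9 Pa.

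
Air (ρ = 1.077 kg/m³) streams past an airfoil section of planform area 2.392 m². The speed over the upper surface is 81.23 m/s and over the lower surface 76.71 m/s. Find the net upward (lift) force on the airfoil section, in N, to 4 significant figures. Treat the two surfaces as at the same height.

From P + ½ρv² = const at equal height, P_low − P_up = ½ρ(v_up² − v_low²).
ΔP = ½·1.077·(81.23² − 76.71²) = 384.4 Pa.
Lift = ΔP · A = 384.4 × 2.392 = 919.6 N.

F ≈ 919.6 N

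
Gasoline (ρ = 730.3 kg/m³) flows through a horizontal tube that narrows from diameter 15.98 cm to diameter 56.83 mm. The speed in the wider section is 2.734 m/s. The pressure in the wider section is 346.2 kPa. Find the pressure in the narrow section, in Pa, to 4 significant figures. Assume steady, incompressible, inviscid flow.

Continuity gives A₁v₁ = A₂v₂, so v₂ = (200.6 cm²)/(25.37 cm²) × 2.734 m/s = 21.62 m/s.
Along the horizontal streamline, P + ½ρv² is constant.
P₂ = P₁ − ½ρ(v₂² − v₁²) = 346200 − ½·730.3·(21.62² − 2.734²) = 346200 − 167900 = 178300 Pa.

P₂ ≈ 178300 Pa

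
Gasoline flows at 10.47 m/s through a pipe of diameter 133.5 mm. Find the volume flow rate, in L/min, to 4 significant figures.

Q ≈ 8793 L/min

Q = A·v = 0.01400 m² × 10.47 m/s = 0.1466 m³/s.
Converting: 0.1466 m³/s × 60000 = 8793 L/min.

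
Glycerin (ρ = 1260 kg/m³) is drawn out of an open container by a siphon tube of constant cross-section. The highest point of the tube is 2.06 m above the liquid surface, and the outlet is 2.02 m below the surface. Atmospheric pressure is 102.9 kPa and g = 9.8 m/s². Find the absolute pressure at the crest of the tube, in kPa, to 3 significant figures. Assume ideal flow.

The outlet speed comes from Torricelli: v = √(2g·2.02) = 6.29 m/s.
The bore is uniform, so the speed at the crest is the same v. Bernoulli surface→crest: P_atm = P_top + ½ρv² + ρg·h_top.
P_top = 102900 − ½·1260·6.29² − 1260·9.8·2.06 = 52500 Pa.

P_top ≈ 52.5 kPa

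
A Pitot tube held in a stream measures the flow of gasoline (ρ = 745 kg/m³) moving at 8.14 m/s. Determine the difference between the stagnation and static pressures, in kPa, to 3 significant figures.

The dynamic pressure equals the rise in static pressure at the stagnation point: ΔP = ½ρv².
ΔP = ½·745·8.14² = 24700 Pa.

ΔP = 24.7 kPa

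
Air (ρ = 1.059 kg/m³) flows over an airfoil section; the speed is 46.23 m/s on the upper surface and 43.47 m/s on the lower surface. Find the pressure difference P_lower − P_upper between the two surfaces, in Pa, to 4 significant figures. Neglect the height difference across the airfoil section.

Bernoulli (same height): P_lower − P_upper = ½ρ(v_upper² − v_lower²).
ΔP = ½·1.059·(46.23² − 43.47²) = 131.1 Pa.

131.1 Pa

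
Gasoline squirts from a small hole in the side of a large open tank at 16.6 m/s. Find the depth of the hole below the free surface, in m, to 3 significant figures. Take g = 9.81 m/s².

Torricelli: v = √(2gh), so h = v²/(2g).
h = 16.6²/(2·9.81) = 276/19.62 = 14.0 m.

h = 14.0 m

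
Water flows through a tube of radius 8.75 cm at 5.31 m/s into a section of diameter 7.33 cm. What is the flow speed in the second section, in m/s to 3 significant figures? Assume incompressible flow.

Continuity gives A₁v₁ = A₂v₂, so v₂ = (241 cm²)/(42.2 cm²) × 5.31 m/s = 30.3 m/s.

30.3 m/s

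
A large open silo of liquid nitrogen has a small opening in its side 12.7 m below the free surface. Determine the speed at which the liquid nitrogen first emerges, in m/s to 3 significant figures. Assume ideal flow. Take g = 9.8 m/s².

With the surface at rest and both surface and jet at atmospheric pressure, Bernoulli gives ρg h = ½ρv², so v = √(2gh) = √(2·9.8·12.7) = 15.8 m/s.

v ≈ 15.8 m/s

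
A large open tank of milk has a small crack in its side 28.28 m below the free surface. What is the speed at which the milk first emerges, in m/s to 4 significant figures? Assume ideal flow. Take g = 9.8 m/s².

With the surface at rest and both surface and jet at atmospheric pressure, Bernoulli gives ρg h = ½ρv², so v = √(2gh) = √(2·9.8·28.28) = 23.54 m/s.

v = 23.54 m/s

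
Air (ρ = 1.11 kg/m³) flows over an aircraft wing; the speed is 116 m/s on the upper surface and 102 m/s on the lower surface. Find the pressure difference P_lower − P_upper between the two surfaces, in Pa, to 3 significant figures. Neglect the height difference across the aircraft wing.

With negligible Δh, P + ½ρv² is constant, so P_low − P_up = ½ρ(v_up² − v_low²).
ΔP = ½·1.11·(116² − 102²) = 1690 Pa.

ΔP ≈ 1690 Pa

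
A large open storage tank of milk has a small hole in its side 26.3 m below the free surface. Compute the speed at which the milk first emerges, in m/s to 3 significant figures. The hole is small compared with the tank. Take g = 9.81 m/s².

Bernoulli from surface to hole (P equal, v_surface ≈ 0): v = √(2gh) = √(2×9.81×26.3) = 22.7 m/s.

v = 22.7 m/s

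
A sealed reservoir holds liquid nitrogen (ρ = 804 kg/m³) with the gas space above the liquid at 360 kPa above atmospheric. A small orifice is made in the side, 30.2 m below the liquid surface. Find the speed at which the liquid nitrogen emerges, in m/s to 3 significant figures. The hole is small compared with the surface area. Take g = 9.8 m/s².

v ≈ 38.6 m/s

Take point 1 at the surface (v₁ ≈ 0) and point 2 at the hole (at atmospheric pressure). Bernoulli: P₁ + ρg h = P_atm + ½ρv₂².
With P₁ − P_atm = 360000 Pa, v₂ = √(2gh + 2ΔP/ρ) = √(2·9.8·30.2 + 2·360000/804) = 38.6 m/s.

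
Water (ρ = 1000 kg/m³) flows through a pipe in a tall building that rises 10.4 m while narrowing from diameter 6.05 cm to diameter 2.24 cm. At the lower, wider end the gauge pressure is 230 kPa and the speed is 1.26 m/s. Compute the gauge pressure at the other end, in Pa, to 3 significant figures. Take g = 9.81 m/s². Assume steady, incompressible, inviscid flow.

The volume flow rate is constant, so v₂ = (A₁/A₂)v₁ = (28.7/3.94)·1.26 = 9.19 m/s.
Energy conservation along the streamline gives P₂ = P₁ − ½ρ(v₂² − v₁²) − ρg(h₂ − h₁).
P₂ = 230000 + ½·1000·(1.26² − 9.19²) − 1000·9.81·(+10.4) = 230000 + (-41400) − (102000) = 86500 Pa.

P₂ ≈ 86500 Pa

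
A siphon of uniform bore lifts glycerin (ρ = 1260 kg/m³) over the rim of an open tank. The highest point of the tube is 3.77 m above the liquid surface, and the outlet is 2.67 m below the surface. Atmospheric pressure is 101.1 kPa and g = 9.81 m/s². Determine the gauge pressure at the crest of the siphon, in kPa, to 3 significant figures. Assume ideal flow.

-79.6 kPa

The outlet speed comes from Torricelli: v = √(2g·2.67) = 7.24 m/s.
Continuity keeps v the same throughout the tube; from surface to crest, P_atm + 0 = P_top + ½ρv² + ρg·h_top.
P_top = 101100 − ½·1260·7.24² − 1260·9.81·3.77 = 21500 Pa. So P_gauge = P_top − P_atm = -79600 Pa.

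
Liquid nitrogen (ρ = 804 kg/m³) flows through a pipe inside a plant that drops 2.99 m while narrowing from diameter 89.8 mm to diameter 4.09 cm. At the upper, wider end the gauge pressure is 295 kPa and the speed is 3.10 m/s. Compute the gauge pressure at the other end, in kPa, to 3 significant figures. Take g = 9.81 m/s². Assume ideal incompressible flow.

P₂ ≈ 233 kPa

By continuity, v₂ = v₁·A₁/A₂ = 3.10·(63.3/13.1) = 14.9 m/s.
Applying Bernoulli between the two ends and solving for P₂: P₂ = P₁ + ½ρ(v₁² − v₂²) − ρgΔh.
P₂ = 295000 + ½·804·(3.10² − 14.9²) − 804·9.81·(−2.99) = 295000 + (-85900) − (-23600) = 233000 Pa.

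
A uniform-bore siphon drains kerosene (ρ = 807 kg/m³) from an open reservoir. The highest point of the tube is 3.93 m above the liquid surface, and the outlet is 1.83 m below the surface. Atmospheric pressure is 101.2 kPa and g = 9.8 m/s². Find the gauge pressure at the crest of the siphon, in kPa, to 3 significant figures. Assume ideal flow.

-45.6 kPa

The outlet speed comes from Torricelli: v = √(2g·1.83) = 5.99 m/s.
The bore is uniform, so the speed at the crest is the same v. Bernoulli surface→crest: P_atm = P_top + ½ρv² + ρg·h_top.
P_top = 101200 − ½·807·5.99² − 807·9.8·3.93 = 55600 Pa. So P_gauge = P_top − P_atm = -45600 Pa.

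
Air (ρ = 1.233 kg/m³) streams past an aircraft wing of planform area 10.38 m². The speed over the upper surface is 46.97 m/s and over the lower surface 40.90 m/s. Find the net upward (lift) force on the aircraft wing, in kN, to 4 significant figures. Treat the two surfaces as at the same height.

3.413 kN

From P + ½ρv² = const at equal height, P_low − P_up = ½ρ(v_up² − v_low²).
ΔP = ½·1.233·(46.97² − 40.90²) = 328.8 Pa.
Lift = ΔP · A = 328.8 × 10.38 = 3413 N.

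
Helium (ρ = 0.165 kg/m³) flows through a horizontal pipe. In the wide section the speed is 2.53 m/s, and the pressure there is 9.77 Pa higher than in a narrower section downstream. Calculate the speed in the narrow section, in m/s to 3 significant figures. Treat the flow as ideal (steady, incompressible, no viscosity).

Horizontal Bernoulli: P₁ + ½ρv₁² = P₂ + ½ρv₂², so v₂² = v₁² + 2(P₁ − P₂)/ρ.
v₂ = √(2.53² + 2·9.77/0.165) = √(6.40 + 118) = 11.2 m/s.

v₂ ≈ 11.2 m/s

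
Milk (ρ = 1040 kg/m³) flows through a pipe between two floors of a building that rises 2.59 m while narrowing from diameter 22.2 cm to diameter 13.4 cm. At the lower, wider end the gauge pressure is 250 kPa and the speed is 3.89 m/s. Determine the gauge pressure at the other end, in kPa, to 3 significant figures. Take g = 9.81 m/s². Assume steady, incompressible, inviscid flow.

The volume flow rate is constant, so v₂ = (A₁/A₂)v₁ = (387/141)·3.89 = 10.7 m/s.
Energy conservation along the streamline gives P₂ = P₁ − ½ρ(v₂² − v₁²) − ρg(h₂ − h₁).
P₂ = 250000 + ½·1040·(3.89² − 10.7²) − 1040·9.81·(+2.59) = 250000 + (-51400) − (26400) = 172000 Pa.

P₂ ≈ 172 kPa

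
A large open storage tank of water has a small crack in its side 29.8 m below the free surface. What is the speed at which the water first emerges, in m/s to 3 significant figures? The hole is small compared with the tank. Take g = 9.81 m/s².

Torricelli's result v = √(2gh) gives v = √(2·9.81·29.8) = 24.2 m/s.

v ≈ 24.2 m/s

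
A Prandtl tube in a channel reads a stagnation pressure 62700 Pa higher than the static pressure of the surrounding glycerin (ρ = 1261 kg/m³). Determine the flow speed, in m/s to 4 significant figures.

At the stagnation point the flow is brought to rest, so Bernoulli gives P_stag − P_static = ½ρv².
v = √(2ΔP/ρ) = √(2·62700/1261) = 9.972 m/s.

v ≈ 9.972 m/s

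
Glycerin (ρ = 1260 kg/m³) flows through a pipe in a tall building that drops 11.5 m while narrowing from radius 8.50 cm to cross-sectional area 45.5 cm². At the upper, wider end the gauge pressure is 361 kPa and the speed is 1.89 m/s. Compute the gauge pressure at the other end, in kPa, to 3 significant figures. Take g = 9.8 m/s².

P₂ ≈ 449 kPa

Mass conservation (A₁v₁ = A₂v₂) gives v₂ = 1.89 × 227/45.5 = 9.43 m/s.
Energy conservation along the streamline gives P₂ = P₁ − ½ρ(v₂² − v₁²) − ρg(h₂ − h₁).
P₂ = 361000 + ½·1260·(1.89² − 9.43²) − 1260·9.8·(−11.5) = 361000 + (-53800) − (-142000) = 449000 Pa.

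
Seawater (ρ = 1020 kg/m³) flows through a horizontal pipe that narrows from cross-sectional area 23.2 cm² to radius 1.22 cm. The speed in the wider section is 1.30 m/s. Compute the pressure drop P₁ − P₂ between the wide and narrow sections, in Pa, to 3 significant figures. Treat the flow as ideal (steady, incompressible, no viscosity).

ΔP = 20400 Pa

By continuity, v₂ = v₁·A₁/A₂ = 1.30·(23.2/4.68) = 6.45 m/s.
Bernoulli (h₁ = h₂): P₁ − P₂ = ½ρ(v₂² − v₁²).
P₁ − P₂ = ½·1020·(6.45² − 1.30²) = ½·1020·39.9 = 20400 Pa.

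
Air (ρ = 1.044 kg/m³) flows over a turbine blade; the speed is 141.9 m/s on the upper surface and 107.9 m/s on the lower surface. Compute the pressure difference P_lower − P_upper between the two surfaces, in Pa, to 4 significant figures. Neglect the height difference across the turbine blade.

The pressure is lower where the speed is higher: ΔP = ½ρ(v_up² − v_low²).
ΔP = ½·1.044·(141.9² − 107.9²) = 4433 Pa.

ΔP ≈ 4433 Pa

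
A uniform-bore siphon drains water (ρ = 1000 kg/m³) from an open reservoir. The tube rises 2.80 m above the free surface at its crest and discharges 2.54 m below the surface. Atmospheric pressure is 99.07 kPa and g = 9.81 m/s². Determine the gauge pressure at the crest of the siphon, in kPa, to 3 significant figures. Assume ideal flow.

P_gauge = -52.4 kPa

Bernoulli surface→outlet gives ½v² = g·h_out, so v = √(2·9.81·2.54) = 7.06 m/s.
The bore is uniform, so the speed at the crest is the same v. Bernoulli surface→crest: P_atm = P_top + ½ρv² + ρg·h_top.
P_top = 99070 − ½·1000·7.06² − 1000·9.81·2.80 = 46700 Pa. So P_gauge = P_top − P_atm = -52400 Pa.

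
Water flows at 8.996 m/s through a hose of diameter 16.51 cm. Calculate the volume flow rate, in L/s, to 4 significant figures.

Q = A·v = 0.02141 m² × 8.996 m/s = 0.1926 m³/s.
Converting: 0.1926 m³/s × 1000 = 192.6 L/s.

192.6 L/s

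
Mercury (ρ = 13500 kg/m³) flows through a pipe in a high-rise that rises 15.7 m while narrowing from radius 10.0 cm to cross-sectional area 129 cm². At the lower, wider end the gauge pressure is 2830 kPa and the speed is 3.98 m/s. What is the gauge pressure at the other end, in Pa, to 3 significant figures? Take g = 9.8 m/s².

P₂ ≈ 226000 Pa

The volume flow rate is constant, so v₂ = (A₁/A₂)v₁ = (314/129)·3.98 = 9.69 m/s.
Applying Bernoulli between the two ends and solving for P₂: P₂ = P₁ + ½ρ(v₁² − v₂²) − ρgΔh.
P₂ = 2830000 + ½·13500·(3.98² − 9.69²) − 13500·9.8·(+15.7) = 2830000 + (-527000) − (2080000) = 226000 Pa.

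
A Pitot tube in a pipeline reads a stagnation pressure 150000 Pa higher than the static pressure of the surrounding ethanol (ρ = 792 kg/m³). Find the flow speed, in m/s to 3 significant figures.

v ≈ 19.5 m/s

At the stagnation point the flow is brought to rest, so Bernoulli gives P_stag − P_static = ½ρv².
v = √(2ΔP/ρ) = √(2·150000/792) = 19.5 m/s.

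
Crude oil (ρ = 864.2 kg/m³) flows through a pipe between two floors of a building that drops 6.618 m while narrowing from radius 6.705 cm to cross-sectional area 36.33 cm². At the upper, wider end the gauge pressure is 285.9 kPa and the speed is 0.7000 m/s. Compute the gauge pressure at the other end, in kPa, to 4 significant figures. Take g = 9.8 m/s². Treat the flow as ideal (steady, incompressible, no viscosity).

The volume flow rate is constant, so v₂ = (A₁/A₂)v₁ = (141.2/36.33)·0.7000 = 2.721 m/s.
Energy conservation along the streamline gives P₂ = P₁ − ½ρ(v₂² − v₁²) − ρg(h₂ − h₁).
P₂ = 285900 + ½·864.2·(0.7000² − 2.721²) − 864.2·9.8·(−6.618) = 285900 + (-2988) − (-56050) = 339000 Pa.

339.0 kPa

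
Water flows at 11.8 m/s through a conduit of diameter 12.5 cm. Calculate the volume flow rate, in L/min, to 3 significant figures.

Q = A·v = 0.0123 m² × 11.8 m/s = 0.145 m³/s.
Converting: 0.145 m³/s × 60000 = 8690 L/min.

Q = 8690 L/min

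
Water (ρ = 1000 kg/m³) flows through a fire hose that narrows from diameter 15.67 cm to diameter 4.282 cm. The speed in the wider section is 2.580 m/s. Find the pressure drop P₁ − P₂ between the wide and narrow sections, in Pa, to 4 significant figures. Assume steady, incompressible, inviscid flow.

Continuity gives A₁v₁ = A₂v₂, so v₂ = (192.9 cm²)/(14.40 cm²) × 2.580 m/s = 34.55 m/s.
With no height change, Bernoulli's equation is P₁ + ½ρv₁² = P₂ + ½ρv₂².
P₁ − P₂ = ½·1000·(34.55² − 2.580²) = ½·1000·1187 = 593600 Pa.

ΔP ≈ 593600 Pa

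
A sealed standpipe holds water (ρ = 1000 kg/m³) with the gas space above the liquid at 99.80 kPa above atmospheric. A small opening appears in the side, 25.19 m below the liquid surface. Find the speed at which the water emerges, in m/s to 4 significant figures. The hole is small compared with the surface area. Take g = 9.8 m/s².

26.33 m/s

Take point 1 at the surface (v₁ ≈ 0) and point 2 at the hole (at atmospheric pressure). Bernoulli: P₁ + ρg h = P_atm + ½ρv₂².
With P₁ − P_atm = 99800 Pa, v₂ = √(2gh + 2ΔP/ρ) = √(2·9.8·25.19 + 2·99800/1000) = 26.33 m/s.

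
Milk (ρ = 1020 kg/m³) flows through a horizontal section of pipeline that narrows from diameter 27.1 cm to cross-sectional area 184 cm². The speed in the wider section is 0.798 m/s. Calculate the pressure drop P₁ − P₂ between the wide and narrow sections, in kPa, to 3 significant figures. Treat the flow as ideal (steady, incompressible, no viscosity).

By continuity, v₂ = v₁·A₁/A₂ = 0.798·(577/184) = 2.50 m/s.
Bernoulli (h₁ = h₂): P₁ − P₂ = ½ρ(v₂² − v₁²).
P₁ − P₂ = ½·1020·(2.50² − 0.798²) = ½·1020·5.62 = 2870 Pa.

ΔP ≈ 2.87 kPa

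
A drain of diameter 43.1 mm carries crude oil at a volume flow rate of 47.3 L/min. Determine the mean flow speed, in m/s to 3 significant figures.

Q = 47.3 L/min = 0.000788 m³/s.
v = Q/A = 0.000788 / 0.00146 = 0.540 m/s.

0.540 m/s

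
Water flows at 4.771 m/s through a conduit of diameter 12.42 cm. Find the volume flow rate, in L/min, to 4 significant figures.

Q = A·v = 0.01212 m² × 4.771 m/s = 0.05780 m³/s.
Converting: 0.05780 m³/s × 60000 = 3468 L/min.

Q = 3468 L/min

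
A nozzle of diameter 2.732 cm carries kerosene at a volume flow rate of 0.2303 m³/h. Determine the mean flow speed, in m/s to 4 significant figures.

0.1091 m/s

Q = 0.2303 m³/h = 0.00006397 m³/s.
v = Q/A = 0.00006397 / 0.0005862 = 0.1091 m/s.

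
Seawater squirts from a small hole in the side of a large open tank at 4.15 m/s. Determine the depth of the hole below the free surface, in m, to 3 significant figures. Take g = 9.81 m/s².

h ≈ 0.878 m

Inverting v = √(2gh) gives h = v² / 2g.
h = 4.15²/(2·9.81) = 17.2/19.62 = 0.878 m.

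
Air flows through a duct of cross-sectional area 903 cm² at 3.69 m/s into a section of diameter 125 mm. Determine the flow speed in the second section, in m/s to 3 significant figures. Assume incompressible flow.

27.2 m/s

The volume flow rate is constant, so v₂ = (A₁/A₂)v₁ = (903/123)·3.69 = 27.2 m/s.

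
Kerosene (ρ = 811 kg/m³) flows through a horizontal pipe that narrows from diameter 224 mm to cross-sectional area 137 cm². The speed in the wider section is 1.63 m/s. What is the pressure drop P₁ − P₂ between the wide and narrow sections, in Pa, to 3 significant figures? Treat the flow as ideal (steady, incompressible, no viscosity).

The volume flow rate is constant, so v₂ = (A₁/A₂)v₁ = (394/137)·1.63 = 4.69 m/s.
The pipe is horizontal, so Bernoulli reduces to P₁ + ½ρv₁² = P₂ + ½ρv₂².
P₁ − P₂ = ½·811·(4.69² − 1.63²) = ½·811·19.3 = 7840 Pa.

ΔP ≈ 7840 Pa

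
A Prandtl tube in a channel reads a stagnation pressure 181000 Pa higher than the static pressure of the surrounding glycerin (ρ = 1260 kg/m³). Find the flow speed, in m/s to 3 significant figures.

v ≈ 16.9 m/s

The dynamic pressure equals the rise in static pressure at the stagnation point: ΔP = ½ρv².
v = √(2ΔP/ρ) = √(2·181000/1260) = 16.9 m/s.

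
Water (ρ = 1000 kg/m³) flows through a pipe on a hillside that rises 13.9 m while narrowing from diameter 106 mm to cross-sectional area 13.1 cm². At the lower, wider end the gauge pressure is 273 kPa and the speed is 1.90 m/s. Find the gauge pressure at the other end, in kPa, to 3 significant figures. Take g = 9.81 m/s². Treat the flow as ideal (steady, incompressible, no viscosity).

P₂ = 56.5 kPa

Continuity gives A₁v₁ = A₂v₂, so v₂ = (88.2 cm²)/(13.1 cm²) × 1.90 m/s = 12.8 m/s.
Applying Bernoulli between the two ends and solving for P₂: P₂ = P₁ + ½ρ(v₁² − v₂²) − ρgΔh.
P₂ = 273000 + ½·1000·(1.90² − 12.8²) − 1000·9.81·(+13.9) = 273000 + (-80100) − (136000) = 56500 Pa.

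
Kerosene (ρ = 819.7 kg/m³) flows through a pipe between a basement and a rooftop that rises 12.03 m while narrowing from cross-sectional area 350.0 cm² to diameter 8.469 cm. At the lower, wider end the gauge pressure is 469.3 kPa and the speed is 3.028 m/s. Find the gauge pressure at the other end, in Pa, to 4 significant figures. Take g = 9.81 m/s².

Continuity gives A₁v₁ = A₂v₂, so v₂ = (350.0 cm²)/(56.33 cm²) × 3.028 m/s = 18.81 m/s.
Applying Bernoulli between the two ends and solving for P₂: P₂ = P₁ + ½ρ(v₁² − v₂²) − ρgΔh.
P₂ = 469300 + ½·819.7·(3.028² − 18.81²) − 819.7·9.81·(+12.03) = 469300 + (-141300) − (96740) = 231300 Pa.

P₂ ≈ 231300 Pa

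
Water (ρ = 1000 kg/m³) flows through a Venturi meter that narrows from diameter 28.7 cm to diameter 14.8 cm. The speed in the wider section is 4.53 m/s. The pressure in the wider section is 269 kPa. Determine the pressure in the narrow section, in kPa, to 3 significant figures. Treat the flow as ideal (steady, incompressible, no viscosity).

P₂ ≈ 134 kPa

Continuity gives A₁v₁ = A₂v₂, so v₂ = (647 cm²)/(172 cm²) × 4.53 m/s = 17.0 m/s.
Along the horizontal streamline, P + ½ρv² is constant.
P₂ = P₁ − ½ρ(v₂² − v₁²) = 269000 − ½·1000·(17.0² − 4.53²) = 269000 − 135000 = 134000 Pa.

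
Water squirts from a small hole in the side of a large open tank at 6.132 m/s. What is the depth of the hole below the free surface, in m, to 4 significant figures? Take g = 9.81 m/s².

For a small hole in a large open tank, ½v² = gh, giving h = v²/(2g).
h = 6.132²/(2·9.81) = 37.60/19.62 = 1.916 m.

h ≈ 1.916 m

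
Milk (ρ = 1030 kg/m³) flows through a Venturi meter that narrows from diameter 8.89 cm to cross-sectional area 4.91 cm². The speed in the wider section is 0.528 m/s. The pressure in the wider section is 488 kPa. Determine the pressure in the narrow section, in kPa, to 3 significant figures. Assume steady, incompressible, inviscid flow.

P₂ ≈ 465 kPa

Continuity gives A₁v₁ = A₂v₂, so v₂ = (62.1 cm²)/(4.91 cm²) × 0.528 m/s = 6.67 m/s.
Bernoulli (h₁ = h₂): P₁ − P₂ = ½ρ(v₂² − v₁²).
P₂ = P₁ − ½ρ(v₂² − v₁²) = 488000 − ½·1030·(6.67² − 0.528²) = 488000 − 22800 = 465000 Pa.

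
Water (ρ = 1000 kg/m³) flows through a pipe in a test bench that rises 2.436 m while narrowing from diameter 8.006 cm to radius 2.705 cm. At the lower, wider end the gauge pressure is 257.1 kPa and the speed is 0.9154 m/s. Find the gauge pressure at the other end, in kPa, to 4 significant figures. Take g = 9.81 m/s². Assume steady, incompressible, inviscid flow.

Mass conservation (A₁v₁ = A₂v₂) gives v₂ = 0.9154 × 50.34/22.99 = 2.005 m/s.
Bernoulli: P₁ + ½ρv₁² + ρg h₁ = P₂ + ½ρv₂² + ρg h₂, so P₂ = P₁ + ½ρ(v₁² − v₂²) − ρg(h₂ − h₁).
P₂ = 257100 + ½·1000·(0.9154² − 2.005²) − 1000·9.81·(+2.436) = 257100 + (-1590) − (23900) = 231600 Pa.

P₂ ≈ 231.6 kPa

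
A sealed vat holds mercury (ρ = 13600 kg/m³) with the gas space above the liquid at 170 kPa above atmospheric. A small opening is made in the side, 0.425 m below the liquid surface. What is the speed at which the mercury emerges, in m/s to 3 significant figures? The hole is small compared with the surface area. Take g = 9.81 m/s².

v ≈ 5.77 m/s

Take point 1 at the surface (v₁ ≈ 0) and point 2 at the hole (at atmospheric pressure). Bernoulli: P₁ + ρg h = P_atm + ½ρv₂².
With P₁ − P_atm = 170000 Pa, v₂ = √(2gh + 2ΔP/ρ) = √(2·9.81·0.425 + 2·170000/13600) = 5.77 m/s.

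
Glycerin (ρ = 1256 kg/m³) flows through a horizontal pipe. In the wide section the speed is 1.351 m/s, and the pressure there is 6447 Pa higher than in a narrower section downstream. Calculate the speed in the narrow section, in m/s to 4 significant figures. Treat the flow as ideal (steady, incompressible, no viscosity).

v₂ ≈ 3.477 m/s

With h₁ = h₂, rearranging Bernoulli gives v₂ = √(v₁² + 2ΔP/ρ).
v₂ = √(1.351² + 2·6447/1256) = √(1.825 + 10.27) = 3.477 m/s.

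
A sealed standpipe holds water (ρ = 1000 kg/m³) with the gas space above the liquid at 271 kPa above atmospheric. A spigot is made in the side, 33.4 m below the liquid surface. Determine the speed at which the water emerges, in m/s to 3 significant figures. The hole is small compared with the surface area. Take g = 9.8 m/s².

v = 34.6 m/s

Take point 1 at the surface (v₁ ≈ 0) and point 2 at the hole (at atmospheric pressure). Bernoulli: P₁ + ρg h = P_atm + ½ρv₂².
With P₁ − P_atm = 271000 Pa, v₂ = √(2gh + 2ΔP/ρ) = √(2·9.8·33.4 + 2·271000/1000) = 34.6 m/s.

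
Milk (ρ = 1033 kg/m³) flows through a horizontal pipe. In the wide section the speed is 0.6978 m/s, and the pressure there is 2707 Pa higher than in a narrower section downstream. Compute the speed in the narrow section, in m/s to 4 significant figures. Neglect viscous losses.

v₂ ≈ 2.393 m/s

Horizontal Bernoulli: P₁ + ½ρv₁² = P₂ + ½ρv₂², so v₂² = v₁² + 2(P₁ − P₂)/ρ.
v₂ = √(0.6978² + 2·2707/1033) = √(0.4869 + 5.241) = 2.393 m/s.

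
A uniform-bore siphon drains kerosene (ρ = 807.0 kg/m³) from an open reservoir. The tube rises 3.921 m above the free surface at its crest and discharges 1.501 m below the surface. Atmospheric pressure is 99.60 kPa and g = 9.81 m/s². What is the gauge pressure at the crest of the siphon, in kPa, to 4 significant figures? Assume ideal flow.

P_gauge = -42.92 kPa

From the surface to the outlet (both open to atmosphere, surface at rest): v = √(2g·h_out) = √(2·9.81·1.501) = 5.427 m/s.
The bore is uniform, so the speed at the crest is the same v. Bernoulli surface→crest: P_atm = P_top + ½ρv² + ρg·h_top.
P_top = 99600 − ½·807.0·5.427² − 807.0·9.81·3.921 = 56680 Pa. So P_gauge = P_top − P_atm = -42920 Pa.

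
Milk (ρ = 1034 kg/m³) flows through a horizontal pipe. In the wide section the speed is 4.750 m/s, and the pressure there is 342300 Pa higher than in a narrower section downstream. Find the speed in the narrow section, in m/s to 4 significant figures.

Along the level pipe P + ½ρv² is conserved, hence v₂² = v₁² + 2(P₁ − P₂)/ρ.
v₂ = √(4.750² + 2·342300/1034) = √(22.56 + 662.1) = 26.17 m/s.

v₂ = 26.17 m/s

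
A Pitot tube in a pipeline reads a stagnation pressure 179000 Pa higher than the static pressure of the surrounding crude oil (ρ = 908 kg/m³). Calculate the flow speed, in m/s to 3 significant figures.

Bernoulli between the free stream and the stagnation point: ½ρv² = P_stag − P_static.
v = √(2ΔP/ρ) = √(2·179000/908) = 19.9 m/s.

v ≈ 19.9 m/s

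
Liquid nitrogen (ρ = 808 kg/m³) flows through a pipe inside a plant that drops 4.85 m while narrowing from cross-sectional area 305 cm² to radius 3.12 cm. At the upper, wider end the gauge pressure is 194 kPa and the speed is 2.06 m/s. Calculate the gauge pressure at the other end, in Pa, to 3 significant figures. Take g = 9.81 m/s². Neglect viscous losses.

P₂ ≈ 63600 Pa

Mass conservation (A₁v₁ = A₂v₂) gives v₂ = 2.06 × 305/30.6 = 20.5 m/s.
Energy conservation along the streamline gives P₂ = P₁ − ½ρ(v₂² − v₁²) − ρg(h₂ − h₁).
P₂ = 194000 + ½·808·(2.06² − 20.5²) − 808·9.81·(−4.85) = 194000 + (-169000) − (-38400) = 63600 Pa.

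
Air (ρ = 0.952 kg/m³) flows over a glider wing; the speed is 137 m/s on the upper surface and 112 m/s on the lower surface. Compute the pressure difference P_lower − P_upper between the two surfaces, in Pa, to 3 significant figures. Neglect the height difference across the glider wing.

With negligible Δh, P + ½ρv² is constant, so P_low − P_up = ½ρ(v_up² − v_low²).
ΔP = ½·0.952·(137² − 112²) = 2960 Pa.

ΔP = 2960 Pa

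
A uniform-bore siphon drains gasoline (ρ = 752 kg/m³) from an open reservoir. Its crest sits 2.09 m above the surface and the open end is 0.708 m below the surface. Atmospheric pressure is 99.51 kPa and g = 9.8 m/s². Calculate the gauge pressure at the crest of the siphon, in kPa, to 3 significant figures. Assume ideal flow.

P_gauge = -20.6 kPa

Bernoulli surface→outlet gives ½v² = g·h_out, so v = √(2·9.8·0.708) = 3.73 m/s.
The bore is uniform, so the speed at the crest is the same v. Bernoulli surface→crest: P_atm = P_top + ½ρv² + ρg·h_top.
P_top = 99510 − ½·752·3.73² − 752·9.8·2.09 = 78900 Pa. So P_gauge = P_top − P_atm = -20600 Pa.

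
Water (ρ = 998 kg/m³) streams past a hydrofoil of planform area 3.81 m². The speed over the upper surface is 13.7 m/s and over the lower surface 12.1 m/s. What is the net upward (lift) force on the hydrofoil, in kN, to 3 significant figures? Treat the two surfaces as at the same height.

With equal heights on the two surfaces, Bernoulli gives P_lower − P_upper = ½ρ(v_upper² − v_lower²).
ΔP = ½·998·(13.7² − 12.1²) = 20600 Pa.
Lift = ΔP · A = 20600 × 3.81 = 78500 N.

F ≈ 78.5 kN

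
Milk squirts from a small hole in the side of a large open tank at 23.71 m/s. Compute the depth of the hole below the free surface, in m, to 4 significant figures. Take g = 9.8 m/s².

Inverting v = √(2gh) gives h = v² / 2g.
h = 23.71²/(2·9.8) = 562.2/19.60 = 28.68 m.

h ≈ 28.68 m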